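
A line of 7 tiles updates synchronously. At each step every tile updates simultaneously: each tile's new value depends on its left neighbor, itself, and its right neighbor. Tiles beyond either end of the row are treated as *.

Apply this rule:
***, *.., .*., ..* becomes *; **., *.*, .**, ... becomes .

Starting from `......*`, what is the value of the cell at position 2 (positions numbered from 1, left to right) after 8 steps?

step 1: *....*.
step 2: .*..**.
step 3: .***...
step 4: ..*.*.*
step 5: ***.*..
step 6: **..***
step 7: *.**.**
step 8: ......*
position 2 holds .

.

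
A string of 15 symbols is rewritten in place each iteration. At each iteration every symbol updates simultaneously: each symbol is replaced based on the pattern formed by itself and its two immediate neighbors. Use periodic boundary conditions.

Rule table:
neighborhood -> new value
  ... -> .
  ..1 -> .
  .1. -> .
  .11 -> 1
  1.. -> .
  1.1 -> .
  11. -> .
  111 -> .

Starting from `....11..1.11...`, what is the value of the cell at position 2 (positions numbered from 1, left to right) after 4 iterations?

iteration 1: ....1.....1....
iteration 2: ...............
iteration 3: ...............  (fixed point — unchanged through iteration 4)
position 2 holds .

.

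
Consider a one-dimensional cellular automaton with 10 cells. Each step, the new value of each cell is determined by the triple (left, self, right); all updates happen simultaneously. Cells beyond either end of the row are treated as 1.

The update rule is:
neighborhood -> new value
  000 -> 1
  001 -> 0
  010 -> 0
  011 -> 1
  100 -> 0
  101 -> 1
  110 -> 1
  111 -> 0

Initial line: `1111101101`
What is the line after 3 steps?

1111001110

0000111111
0110100000
1111001110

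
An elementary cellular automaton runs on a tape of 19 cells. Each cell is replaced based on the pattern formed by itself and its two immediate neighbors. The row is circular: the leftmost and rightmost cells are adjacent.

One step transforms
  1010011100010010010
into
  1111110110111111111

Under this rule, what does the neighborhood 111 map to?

0

At position 6 the neighborhood is 111; the next row has 0 there.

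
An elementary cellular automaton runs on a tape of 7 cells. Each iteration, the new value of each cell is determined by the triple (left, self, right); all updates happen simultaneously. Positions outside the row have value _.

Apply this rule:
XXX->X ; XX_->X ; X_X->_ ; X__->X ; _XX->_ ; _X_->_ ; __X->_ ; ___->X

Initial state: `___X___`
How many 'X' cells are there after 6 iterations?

XX__XXX
_XX__XX
__XX__X
X__XX__
_X__XXX
__X__XX
count of X: 3

3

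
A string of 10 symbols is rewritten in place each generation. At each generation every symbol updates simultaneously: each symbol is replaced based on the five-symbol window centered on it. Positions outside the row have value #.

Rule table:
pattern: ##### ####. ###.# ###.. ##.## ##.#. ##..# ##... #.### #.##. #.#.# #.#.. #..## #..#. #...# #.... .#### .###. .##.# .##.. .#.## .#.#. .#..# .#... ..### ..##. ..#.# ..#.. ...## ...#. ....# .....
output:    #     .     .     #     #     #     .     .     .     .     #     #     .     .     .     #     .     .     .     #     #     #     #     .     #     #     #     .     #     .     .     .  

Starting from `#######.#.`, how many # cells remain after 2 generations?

#####..###
###.#..#.#
count of #: 6

6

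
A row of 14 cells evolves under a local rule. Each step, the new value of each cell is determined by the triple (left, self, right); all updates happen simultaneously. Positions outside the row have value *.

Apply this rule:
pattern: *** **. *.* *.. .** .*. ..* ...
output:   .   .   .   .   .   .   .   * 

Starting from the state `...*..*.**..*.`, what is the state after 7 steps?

.*............
...**********.
.*............  (repeats step 1; period 2)
step 7: .*............

.*............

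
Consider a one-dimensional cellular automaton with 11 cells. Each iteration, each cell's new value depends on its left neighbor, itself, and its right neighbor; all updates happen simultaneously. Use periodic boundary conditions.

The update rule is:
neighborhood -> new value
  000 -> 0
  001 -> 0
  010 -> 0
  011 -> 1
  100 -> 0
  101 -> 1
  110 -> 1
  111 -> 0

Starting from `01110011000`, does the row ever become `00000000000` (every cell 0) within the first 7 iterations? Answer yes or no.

no

01010011000
00100011000
00000011000
00000011000  (fixed point — unchanged through iteration 7)
iteration 7 is 00000011000, still not uniform 0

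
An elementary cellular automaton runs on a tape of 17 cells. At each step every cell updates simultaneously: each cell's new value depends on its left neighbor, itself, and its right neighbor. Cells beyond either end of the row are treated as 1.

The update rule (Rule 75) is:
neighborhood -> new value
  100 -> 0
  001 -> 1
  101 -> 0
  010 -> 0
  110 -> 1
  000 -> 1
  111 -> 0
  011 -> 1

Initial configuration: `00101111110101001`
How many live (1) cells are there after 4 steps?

step 1: 01001000010000011
step 2: 00010011100111110
step 3: 01100110101100010
step 4: 01101110001101100
count of 1: 9

9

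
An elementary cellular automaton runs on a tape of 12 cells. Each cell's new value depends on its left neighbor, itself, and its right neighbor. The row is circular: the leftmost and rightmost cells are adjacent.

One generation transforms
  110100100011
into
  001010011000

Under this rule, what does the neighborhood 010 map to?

0

At position 3 the neighborhood is 010; the next row has 0 there.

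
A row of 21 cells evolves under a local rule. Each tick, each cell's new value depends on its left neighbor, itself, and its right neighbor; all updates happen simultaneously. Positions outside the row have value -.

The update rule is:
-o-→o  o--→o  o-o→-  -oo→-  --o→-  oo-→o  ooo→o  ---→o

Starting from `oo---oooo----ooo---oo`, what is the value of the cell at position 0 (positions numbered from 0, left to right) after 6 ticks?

-

tick 1: -ooo--oooooo--oooo--o
tick 2: --ooo--oooooo--oooo-o
tick 3: o--ooo--oooooo--ooo-o
tick 4: oo--ooo--oooooo--oo-o
tick 5: -oo--ooo--oooooo--o-o
tick 6: --oo--ooo--oooooo-o-o
position 0 holds -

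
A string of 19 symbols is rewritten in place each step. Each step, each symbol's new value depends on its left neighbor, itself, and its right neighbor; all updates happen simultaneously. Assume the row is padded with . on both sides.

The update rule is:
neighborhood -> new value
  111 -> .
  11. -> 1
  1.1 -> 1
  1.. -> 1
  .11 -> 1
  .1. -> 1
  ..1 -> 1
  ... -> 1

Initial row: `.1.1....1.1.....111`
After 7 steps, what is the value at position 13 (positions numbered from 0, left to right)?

1

step 1: 11111111111111111.1
step 2: 1...............111
step 3: 11111111111111111.1  (repeats step 1; period 2)
step 7: 11111111111111111.1
position 13 holds 1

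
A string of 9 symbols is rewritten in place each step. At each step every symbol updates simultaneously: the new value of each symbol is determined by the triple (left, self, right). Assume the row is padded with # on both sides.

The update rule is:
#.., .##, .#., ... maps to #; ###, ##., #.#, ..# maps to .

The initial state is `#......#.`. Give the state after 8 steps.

step 1: .#####.#.
step 2: .#.....#.
step 3: .#####.#.  (repeats step 1; period 2)
step 8: .#.....#.

.#.....#.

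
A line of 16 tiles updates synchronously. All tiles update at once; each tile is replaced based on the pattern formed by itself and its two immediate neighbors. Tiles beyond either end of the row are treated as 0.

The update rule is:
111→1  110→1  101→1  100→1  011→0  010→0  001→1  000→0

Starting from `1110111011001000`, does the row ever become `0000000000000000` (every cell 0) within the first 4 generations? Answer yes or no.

no

0111011101110100
1011101110111010
0101110111011101
1010111011101110
generation 4 is 1010111011101110, still not uniform 0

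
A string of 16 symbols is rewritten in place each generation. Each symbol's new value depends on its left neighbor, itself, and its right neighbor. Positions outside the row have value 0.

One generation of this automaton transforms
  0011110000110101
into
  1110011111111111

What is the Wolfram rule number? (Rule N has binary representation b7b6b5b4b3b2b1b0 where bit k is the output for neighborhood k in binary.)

position 3: 111 → 0  (bit 7 = 0)
position 5: 110 → 1  (bit 6 = 1)
position 12: 101 → 1  (bit 5 = 1)
position 6: 100 → 1  (bit 4 = 1)
position 2: 011 → 1  (bit 3 = 1)
position 13: 010 → 1  (bit 2 = 1)
position 1: 001 → 1  (bit 1 = 1)
position 0: 000 → 1  (bit 0 = 1)
bits b7..b0 = 01111111 = 127

127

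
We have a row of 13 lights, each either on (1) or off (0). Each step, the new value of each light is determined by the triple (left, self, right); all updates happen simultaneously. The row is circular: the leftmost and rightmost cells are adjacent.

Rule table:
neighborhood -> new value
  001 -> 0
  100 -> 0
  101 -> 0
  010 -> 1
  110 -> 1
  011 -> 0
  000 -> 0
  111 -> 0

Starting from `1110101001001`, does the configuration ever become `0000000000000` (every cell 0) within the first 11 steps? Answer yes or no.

no

0010101001000
0010101001000  (fixed point — unchanged through step 11)
step 11 is 0010101001000, still not uniform 0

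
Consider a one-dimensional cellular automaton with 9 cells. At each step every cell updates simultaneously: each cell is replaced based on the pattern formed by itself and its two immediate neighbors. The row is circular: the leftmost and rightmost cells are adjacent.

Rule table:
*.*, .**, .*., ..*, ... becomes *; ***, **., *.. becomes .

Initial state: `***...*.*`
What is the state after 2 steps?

....*****
.****....

.****....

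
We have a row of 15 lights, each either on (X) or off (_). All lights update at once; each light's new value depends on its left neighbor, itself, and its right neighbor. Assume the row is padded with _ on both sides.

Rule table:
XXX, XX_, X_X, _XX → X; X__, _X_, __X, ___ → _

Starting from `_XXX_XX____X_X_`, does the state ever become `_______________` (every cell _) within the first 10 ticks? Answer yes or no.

tick 1: _XXXXXX_____X__
tick 2: _XXXXXX________
tick 3: _XXXXXX________  (fixed point — unchanged through tick 10)
tick 10 is _XXXXXX________, still not uniform _

no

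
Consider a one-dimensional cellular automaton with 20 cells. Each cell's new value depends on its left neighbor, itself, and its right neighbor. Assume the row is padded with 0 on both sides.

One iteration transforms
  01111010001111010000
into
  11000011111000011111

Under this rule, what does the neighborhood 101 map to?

0

At position 5 the neighborhood is 101; the next row has 0 there.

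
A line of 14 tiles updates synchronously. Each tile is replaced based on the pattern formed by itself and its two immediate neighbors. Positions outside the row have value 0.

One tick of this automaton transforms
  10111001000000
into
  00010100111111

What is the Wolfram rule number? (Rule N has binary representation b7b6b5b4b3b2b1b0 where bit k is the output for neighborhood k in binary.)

145

position 3: 111 → 1  (bit 7 = 1)
position 4: 110 → 0  (bit 6 = 0)
position 1: 101 → 0  (bit 5 = 0)
position 5: 100 → 1  (bit 4 = 1)
position 2: 011 → 0  (bit 3 = 0)
position 0: 010 → 0  (bit 2 = 0)
position 6: 001 → 0  (bit 1 = 0)
position 9: 000 → 1  (bit 0 = 1)
bits b7..b0 = 10010001 = 145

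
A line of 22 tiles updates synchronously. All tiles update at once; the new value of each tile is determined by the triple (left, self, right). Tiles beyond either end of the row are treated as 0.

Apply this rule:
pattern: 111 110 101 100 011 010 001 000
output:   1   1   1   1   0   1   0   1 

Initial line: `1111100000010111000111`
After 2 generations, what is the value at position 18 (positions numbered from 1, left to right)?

1

0111111111011011110011
0011111111101101111001
position 18 holds 1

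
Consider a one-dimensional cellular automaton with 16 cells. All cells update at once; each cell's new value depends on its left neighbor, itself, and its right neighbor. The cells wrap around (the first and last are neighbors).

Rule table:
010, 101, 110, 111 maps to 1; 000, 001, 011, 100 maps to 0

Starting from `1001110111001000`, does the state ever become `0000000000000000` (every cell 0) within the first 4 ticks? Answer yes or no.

no

tick 1: 1000111011001000
tick 2: 1000011101001000
tick 3: 1000001111001000
tick 4: 1000000111001000
tick 4 is 1000000111001000, still not uniform 0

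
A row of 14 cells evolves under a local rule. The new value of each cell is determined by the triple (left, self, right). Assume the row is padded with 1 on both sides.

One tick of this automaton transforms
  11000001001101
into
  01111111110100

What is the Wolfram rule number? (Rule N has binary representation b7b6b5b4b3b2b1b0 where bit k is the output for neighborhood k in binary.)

position 0: 111 → 0  (bit 7 = 0)
position 1: 110 → 1  (bit 6 = 1)
position 12: 101 → 0  (bit 5 = 0)
position 2: 100 → 1  (bit 4 = 1)
position 10: 011 → 0  (bit 3 = 0)
position 7: 010 → 1  (bit 2 = 1)
position 6: 001 → 1  (bit 1 = 1)
position 3: 000 → 1  (bit 0 = 1)
bits b7..b0 = 01010111 = 87

87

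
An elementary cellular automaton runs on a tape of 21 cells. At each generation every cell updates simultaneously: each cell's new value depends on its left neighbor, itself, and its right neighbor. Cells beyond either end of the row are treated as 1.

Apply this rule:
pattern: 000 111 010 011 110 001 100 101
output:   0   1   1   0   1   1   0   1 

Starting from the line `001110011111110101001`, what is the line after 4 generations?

generation 1: 010110101111111111010
generation 2: 111011110111111111111
generation 3: 111101111011111111111
generation 4: 111110111101111111111

111110111101111111111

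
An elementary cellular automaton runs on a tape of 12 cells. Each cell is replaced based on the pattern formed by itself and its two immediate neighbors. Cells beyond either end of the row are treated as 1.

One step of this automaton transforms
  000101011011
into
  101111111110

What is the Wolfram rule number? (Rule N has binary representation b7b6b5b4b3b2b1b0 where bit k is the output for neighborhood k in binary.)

126

position 11: 111 → 0  (bit 7 = 0)
position 8: 110 → 1  (bit 6 = 1)
position 4: 101 → 1  (bit 5 = 1)
position 0: 100 → 1  (bit 4 = 1)
position 7: 011 → 1  (bit 3 = 1)
position 3: 010 → 1  (bit 2 = 1)
position 2: 001 → 1  (bit 1 = 1)
position 1: 000 → 0  (bit 0 = 0)
bits b7..b0 = 01111110 = 126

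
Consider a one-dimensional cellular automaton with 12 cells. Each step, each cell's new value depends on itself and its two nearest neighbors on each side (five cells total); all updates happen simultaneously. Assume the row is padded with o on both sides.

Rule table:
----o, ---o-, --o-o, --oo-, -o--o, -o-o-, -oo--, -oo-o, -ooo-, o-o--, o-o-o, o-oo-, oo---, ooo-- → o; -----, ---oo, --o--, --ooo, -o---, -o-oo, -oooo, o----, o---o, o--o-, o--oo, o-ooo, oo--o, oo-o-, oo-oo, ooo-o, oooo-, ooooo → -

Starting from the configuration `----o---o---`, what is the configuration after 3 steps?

o-oo---o----
--ooo-o---o-
---o--o--oo-

---o--o--oo-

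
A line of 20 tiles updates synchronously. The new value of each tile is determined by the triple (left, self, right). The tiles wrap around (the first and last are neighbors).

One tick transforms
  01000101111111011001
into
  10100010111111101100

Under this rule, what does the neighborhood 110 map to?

At position 13 the neighborhood is 110; the next row has 1 there.

1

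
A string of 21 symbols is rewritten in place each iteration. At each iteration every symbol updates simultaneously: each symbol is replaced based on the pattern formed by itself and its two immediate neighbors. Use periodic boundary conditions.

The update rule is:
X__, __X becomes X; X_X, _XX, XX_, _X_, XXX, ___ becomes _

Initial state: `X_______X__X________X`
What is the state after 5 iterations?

_X_____X_XX_X______X_
X_X___X______X____X_X
___X_X_X____X_X__X___
__X_____X__X___XX_X__
_X_X___X_XX_X_X____X_

_X_X___X_XX_X_X____X_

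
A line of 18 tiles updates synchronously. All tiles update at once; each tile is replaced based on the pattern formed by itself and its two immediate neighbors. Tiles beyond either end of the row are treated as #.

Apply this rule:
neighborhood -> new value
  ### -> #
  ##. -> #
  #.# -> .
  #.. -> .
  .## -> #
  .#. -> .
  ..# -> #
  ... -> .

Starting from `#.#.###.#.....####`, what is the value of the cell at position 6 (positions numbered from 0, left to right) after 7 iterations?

#...###......#####
#..####.....######
#.#####....#######
#.#####...########
#.#####..#########
#.#####.##########
#.#####.##########
position 6 holds #

#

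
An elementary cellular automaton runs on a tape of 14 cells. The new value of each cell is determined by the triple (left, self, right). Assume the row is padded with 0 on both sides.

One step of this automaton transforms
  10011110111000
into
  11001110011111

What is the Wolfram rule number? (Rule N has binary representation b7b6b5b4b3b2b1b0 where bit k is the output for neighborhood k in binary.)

position 4: 111 → 1  (bit 7 = 1)
position 6: 110 → 1  (bit 6 = 1)
position 7: 101 → 0  (bit 5 = 0)
position 1: 100 → 1  (bit 4 = 1)
position 3: 011 → 0  (bit 3 = 0)
position 0: 010 → 1  (bit 2 = 1)
position 2: 001 → 0  (bit 1 = 0)
position 12: 000 → 1  (bit 0 = 1)
bits b7..b0 = 11010101 = 213

213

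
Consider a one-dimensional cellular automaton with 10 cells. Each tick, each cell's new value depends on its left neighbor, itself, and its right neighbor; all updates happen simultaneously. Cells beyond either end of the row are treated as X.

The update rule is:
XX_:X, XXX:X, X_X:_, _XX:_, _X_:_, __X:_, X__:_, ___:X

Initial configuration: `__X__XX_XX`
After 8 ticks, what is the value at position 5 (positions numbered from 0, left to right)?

_

tick 1: ______X__X
tick 2: _XXXX_____
tick 3: __XXX_XXX_
tick 4: ___XX__XX_
tick 5: _X__X___X_
tick 6: ______X___
tick 7: _XXXX___X_
tick 8: __XXX_X___
position 5 holds _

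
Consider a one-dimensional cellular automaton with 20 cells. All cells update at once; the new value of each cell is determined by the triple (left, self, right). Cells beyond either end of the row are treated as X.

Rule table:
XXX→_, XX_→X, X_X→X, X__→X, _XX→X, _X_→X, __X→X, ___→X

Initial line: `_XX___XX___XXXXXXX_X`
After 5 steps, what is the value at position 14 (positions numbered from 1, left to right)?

step 1: XXXXXXXXXXXX_____XXX
step 2: ___________XXXXXXX__
step 3: XXXXXXXXXXXX_____XXX  (repeats step 1; period 2)
step 5: XXXXXXXXXXXX_____XXX
position 14 holds _

_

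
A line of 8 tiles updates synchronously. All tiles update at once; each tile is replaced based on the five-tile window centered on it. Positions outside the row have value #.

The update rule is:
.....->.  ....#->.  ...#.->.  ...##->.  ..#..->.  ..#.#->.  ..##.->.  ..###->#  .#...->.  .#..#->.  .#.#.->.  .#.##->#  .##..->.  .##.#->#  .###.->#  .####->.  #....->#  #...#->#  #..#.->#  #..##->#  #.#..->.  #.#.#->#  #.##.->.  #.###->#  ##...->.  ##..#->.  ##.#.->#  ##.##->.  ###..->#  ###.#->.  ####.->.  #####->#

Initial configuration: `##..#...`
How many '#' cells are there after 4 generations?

4

.#.#..#.
##...#.#
.#.#..##
##...##.
count of #: 4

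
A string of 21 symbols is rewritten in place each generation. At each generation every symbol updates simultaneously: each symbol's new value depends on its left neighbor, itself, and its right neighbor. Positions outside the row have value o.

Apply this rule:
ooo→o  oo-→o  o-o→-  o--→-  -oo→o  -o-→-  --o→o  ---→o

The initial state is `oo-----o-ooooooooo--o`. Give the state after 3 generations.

generation 1: oo-oooo--ooooooooo-oo
generation 2: oo-oooo-oooooooooo-oo
generation 3: oo-oooo-oooooooooo-oo

oo-oooo-oooooooooo-oo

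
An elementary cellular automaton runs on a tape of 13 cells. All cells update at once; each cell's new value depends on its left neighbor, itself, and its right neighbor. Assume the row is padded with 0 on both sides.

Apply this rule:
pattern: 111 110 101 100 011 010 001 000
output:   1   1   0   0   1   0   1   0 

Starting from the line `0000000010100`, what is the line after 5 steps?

0001000000000

0000000100000
0000001000000
0000010000000
0000100000000
0001000000000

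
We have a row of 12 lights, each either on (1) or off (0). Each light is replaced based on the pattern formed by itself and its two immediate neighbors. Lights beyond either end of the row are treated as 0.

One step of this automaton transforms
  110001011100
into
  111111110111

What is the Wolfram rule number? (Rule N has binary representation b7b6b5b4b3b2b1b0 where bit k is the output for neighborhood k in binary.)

127

position 8: 111 → 0  (bit 7 = 0)
position 1: 110 → 1  (bit 6 = 1)
position 6: 101 → 1  (bit 5 = 1)
position 2: 100 → 1  (bit 4 = 1)
position 0: 011 → 1  (bit 3 = 1)
position 5: 010 → 1  (bit 2 = 1)
position 4: 001 → 1  (bit 1 = 1)
position 3: 000 → 1  (bit 0 = 1)
bits b7..b0 = 01111111 = 127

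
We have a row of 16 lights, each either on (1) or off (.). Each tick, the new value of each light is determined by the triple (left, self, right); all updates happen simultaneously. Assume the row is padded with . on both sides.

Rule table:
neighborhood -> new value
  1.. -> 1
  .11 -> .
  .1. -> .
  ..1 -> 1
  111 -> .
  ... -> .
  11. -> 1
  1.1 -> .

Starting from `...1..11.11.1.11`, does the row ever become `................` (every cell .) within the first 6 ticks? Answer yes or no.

tick 1: ..1.11.1..1....1
tick 2: .1...1..11.1..1.
tick 3: 1.1.1.11.1..11.1
tick 4: .......1..11.1..
tick 5: ......1.11.1..1.
tick 6: .....1...1..11.1
tick 6 is .....1...1..11.1, still not uniform .

no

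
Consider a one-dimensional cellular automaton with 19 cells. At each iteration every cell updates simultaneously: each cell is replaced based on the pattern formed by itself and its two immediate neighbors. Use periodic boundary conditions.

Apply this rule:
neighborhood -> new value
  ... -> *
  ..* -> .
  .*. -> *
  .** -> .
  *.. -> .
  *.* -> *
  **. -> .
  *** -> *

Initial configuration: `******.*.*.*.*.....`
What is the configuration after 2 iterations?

.****.********.***.
..**.*.******.*.*..

..**.*.******.*.*..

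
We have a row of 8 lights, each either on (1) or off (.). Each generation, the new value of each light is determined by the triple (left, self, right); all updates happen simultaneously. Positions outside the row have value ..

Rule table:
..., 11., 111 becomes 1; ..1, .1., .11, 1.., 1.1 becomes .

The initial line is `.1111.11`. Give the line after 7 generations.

1.......

..111..1
1..11...
....1.11
111....1
.11.11..
..1..1.1
1.......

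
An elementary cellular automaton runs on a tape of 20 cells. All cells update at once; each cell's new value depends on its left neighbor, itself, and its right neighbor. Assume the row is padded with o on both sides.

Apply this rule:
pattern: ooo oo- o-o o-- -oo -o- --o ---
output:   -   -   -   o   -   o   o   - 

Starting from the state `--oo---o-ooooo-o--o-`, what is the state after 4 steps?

--o-oo----o-o---o-o-

oo--o-oo-------oooo-
--ooo---o-----o-----
oo---o-ooo---ooo---o
--o-oo----o-o---o-o-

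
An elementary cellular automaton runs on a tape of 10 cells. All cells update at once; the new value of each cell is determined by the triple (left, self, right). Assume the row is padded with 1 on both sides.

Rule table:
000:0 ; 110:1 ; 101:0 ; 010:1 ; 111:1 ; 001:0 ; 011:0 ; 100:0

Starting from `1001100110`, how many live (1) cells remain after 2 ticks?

1000100010
1000100010
count of 1: 3

3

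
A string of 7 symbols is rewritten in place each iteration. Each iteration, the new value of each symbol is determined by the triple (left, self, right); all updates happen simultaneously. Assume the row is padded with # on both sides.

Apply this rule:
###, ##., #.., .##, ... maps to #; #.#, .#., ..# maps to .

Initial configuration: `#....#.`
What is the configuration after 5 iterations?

######.

iteration 1: ####...
iteration 2: ######.
iteration 3: ######.  (fixed point — unchanged through iteration 5)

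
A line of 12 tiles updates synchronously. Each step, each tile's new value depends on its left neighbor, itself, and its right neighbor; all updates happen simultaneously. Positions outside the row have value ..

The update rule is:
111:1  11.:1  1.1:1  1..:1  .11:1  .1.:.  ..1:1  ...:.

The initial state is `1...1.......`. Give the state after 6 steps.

1.1.1.1.1.1.

step 1: .1.1.1......
step 2: 1.1.1.1.....
step 3: .1.1.1.1....
step 4: 1.1.1.1.1...
step 5: .1.1.1.1.1..
step 6: 1.1.1.1.1.1.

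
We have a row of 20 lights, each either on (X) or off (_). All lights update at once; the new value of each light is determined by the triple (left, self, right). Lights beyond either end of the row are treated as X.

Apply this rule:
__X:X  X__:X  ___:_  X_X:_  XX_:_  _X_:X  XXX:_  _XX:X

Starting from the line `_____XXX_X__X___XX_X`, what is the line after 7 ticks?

_X_X_XXX__X____XXXX_

X___XX___XXXXX_XX__X
_X_XX_X_XX_____X_XXX
_X_X__X_X_X___XX_X__
_X_XXXX_X_XX_XX__XXX
_X_X____X_X__X_XXX__
_X_XX__XX_XXXX_X__XX
_X_X_XXX__X____XXXX_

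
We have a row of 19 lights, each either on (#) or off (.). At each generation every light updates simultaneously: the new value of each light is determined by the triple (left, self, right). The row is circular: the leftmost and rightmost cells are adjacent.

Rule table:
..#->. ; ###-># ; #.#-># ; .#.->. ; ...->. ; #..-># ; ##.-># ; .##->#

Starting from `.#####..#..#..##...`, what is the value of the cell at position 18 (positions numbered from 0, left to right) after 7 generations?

#

.######..#..#.###..
.#######..#..#####.
.########..#.######
##########..#######
###########.#######
###################
###################
position 18 holds #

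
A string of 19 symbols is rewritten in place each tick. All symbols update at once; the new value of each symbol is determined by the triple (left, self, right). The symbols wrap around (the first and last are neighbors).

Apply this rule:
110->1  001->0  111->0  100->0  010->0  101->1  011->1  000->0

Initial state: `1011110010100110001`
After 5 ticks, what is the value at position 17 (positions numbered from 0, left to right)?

tick 1: 1110010001000110001
tick 2: 0010000000000110001
tick 3: 0000000000000110000
tick 4: 0000000000000110000  (fixed point — unchanged through tick 5)
position 17 holds 0

0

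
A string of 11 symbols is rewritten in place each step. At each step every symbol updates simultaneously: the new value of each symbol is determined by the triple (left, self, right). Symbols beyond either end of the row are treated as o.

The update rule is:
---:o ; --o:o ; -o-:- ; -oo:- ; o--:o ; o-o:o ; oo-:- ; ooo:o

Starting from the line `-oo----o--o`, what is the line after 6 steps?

-oo-oo-o--o

step 1: o--oooo-oo-
step 2: -oo-oo-o--o
step 3: o--o--o-oo-
step 4: -oo-oo-o--o  (repeats step 2; period 2)
step 6: -oo-oo-o--o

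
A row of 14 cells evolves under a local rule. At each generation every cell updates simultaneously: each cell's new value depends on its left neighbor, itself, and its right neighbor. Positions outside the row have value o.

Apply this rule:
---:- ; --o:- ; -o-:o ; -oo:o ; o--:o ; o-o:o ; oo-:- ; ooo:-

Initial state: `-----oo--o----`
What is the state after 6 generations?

o----o-o-oo---
-o---ooooo-o--
ooo--o----ooo-
---o-oo---o--o
o--ooo-o--oo-o
-o-o--ooo-o-oo

-o-o--ooo-o-oo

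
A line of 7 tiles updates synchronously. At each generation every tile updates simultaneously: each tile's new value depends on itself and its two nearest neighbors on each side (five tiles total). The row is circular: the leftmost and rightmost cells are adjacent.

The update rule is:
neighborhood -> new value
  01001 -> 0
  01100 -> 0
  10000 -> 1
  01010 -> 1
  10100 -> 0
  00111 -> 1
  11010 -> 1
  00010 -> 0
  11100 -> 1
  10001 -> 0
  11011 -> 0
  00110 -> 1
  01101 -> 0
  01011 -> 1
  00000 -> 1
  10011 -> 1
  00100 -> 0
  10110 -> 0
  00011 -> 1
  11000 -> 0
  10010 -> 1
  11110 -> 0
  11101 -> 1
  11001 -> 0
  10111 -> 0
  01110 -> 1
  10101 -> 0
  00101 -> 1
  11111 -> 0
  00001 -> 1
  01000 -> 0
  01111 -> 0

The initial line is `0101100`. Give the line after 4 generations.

generation 1: 0110000
generation 2: 1100111
generation 3: 0101100  (repeats generation 0; period 3)
generation 4: 0110000

0110000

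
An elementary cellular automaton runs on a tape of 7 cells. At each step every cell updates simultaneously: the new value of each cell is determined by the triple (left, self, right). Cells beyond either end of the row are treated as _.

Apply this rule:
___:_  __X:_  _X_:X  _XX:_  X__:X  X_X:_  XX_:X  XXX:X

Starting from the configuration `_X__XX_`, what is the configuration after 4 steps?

____X_X

step 1: _XX__XX
step 2: __XX__X
step 3: ___XX_X
step 4: ____X_X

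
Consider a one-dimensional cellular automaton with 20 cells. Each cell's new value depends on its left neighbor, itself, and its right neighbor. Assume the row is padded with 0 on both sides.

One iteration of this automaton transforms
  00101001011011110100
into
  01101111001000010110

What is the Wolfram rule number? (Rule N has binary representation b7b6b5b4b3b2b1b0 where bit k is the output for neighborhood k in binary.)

position 13: 111 → 0  (bit 7 = 0)
position 10: 110 → 1  (bit 6 = 1)
position 3: 101 → 0  (bit 5 = 0)
position 5: 100 → 1  (bit 4 = 1)
position 9: 011 → 0  (bit 3 = 0)
position 2: 010 → 1  (bit 2 = 1)
position 1: 001 → 1  (bit 1 = 1)
position 0: 000 → 0  (bit 0 = 0)
bits b7..b0 = 01010110 = 86

86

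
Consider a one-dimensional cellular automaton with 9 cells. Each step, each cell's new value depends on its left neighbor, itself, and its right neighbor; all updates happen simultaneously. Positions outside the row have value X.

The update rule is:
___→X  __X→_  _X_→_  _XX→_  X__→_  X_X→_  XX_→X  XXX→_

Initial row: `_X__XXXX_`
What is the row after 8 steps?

step 1: _______X_
step 2: _XXXXX___
step 3: _____X_X_
step 4: _XXX_____
step 5: ___X_XXX_
step 6: _X_____X_
step 7: ___XXX___
step 8: _X___X_X_

_X___X_X_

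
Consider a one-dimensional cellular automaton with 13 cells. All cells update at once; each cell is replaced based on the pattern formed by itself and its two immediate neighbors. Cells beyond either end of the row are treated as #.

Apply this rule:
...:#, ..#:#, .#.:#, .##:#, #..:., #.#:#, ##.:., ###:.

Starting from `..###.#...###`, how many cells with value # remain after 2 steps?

step 1: .##..##.###..
step 2: ##..##.##...#
count of #: 7

7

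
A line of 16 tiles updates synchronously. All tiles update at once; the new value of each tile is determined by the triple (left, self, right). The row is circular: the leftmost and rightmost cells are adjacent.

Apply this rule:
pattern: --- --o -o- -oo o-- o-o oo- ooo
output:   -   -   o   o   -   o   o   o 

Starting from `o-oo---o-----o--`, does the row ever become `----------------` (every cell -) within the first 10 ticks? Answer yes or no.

oooo---o-----o--
oooo---o-----o--  (fixed point — unchanged through tick 10)
tick 10 is oooo---o-----o--, still not uniform -

no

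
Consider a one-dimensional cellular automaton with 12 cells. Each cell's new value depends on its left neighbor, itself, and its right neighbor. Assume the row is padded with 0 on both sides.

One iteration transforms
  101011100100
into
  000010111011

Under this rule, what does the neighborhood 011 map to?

1

At position 4 the neighborhood is 011; the next row has 1 there.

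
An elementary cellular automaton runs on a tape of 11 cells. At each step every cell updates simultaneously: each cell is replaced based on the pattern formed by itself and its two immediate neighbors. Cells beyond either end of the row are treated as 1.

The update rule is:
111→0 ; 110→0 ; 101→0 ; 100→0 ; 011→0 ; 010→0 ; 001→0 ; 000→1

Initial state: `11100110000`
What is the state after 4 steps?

step 1: 00000000110
step 2: 01111110000
step 3: 00000000110  (repeats step 1; period 2)
step 4: 01111110000

01111110000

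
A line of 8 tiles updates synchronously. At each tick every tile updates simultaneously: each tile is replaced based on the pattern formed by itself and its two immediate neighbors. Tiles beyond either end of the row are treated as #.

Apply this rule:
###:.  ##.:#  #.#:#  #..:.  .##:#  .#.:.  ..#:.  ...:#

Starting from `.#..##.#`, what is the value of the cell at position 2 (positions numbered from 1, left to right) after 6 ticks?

.

#...####
#.#.#...
##.#..#.
.##....#
###.##.#
..######
position 2 holds .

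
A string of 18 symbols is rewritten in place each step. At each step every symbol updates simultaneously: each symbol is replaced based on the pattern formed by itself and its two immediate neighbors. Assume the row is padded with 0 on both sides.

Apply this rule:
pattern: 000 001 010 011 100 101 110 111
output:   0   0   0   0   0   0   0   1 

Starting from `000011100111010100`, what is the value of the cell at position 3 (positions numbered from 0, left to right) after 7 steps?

step 1: 000001000010000000
step 2: 000000000000000000
step 3: 000000000000000000  (fixed point — unchanged through step 7)
position 3 holds 0

0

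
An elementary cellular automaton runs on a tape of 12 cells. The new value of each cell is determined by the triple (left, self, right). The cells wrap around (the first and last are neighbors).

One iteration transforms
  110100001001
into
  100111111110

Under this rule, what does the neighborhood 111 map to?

1

At position 0 the neighborhood is 111; the next row has 1 there.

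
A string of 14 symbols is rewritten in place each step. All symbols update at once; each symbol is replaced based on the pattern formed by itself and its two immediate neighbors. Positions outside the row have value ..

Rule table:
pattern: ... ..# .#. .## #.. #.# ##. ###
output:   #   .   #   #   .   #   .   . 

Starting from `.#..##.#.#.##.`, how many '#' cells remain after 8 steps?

9

.#..#.######..
.#..###......#
.#..#...####.#
.#..#.#.#...##
.#..#####.#.#.
.#..#....####.
.#..#.##.#....
.#..###.##.###
count of #: 9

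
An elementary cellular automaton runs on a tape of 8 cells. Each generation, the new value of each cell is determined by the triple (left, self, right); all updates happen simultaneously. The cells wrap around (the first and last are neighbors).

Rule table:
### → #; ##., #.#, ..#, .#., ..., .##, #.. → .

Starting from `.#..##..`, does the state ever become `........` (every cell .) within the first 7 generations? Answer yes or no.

........
all cells are . at generation 1

yes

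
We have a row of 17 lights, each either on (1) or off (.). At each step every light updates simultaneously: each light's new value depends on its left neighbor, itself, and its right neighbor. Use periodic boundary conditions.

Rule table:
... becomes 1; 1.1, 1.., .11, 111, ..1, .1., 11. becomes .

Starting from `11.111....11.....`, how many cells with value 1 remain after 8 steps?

step 1: .......11....111.
step 2: 111111....11.....
step 3: .......11....111.  (repeats step 1; period 2)
step 8: 111111....11.....
count of 1: 8

8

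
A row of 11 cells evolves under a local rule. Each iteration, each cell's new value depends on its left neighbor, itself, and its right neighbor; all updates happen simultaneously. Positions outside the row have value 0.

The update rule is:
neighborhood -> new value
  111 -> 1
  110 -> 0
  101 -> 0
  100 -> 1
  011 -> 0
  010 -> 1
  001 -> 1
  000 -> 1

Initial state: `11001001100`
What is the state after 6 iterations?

00111110011
11011101100
00001000011
11111111100
01111111011
10111110000

10111110000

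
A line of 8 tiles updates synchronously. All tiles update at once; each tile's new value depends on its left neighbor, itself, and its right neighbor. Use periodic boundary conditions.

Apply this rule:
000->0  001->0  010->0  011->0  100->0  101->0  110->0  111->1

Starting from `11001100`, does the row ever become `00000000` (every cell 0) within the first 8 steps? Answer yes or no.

yes

step 1: 00000000
all cells are 0 at step 1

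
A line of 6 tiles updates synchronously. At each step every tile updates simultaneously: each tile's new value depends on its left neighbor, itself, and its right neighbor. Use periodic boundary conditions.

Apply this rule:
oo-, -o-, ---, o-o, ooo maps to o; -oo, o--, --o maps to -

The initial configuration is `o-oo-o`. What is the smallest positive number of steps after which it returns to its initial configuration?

oo-oo-
-oo-oo
o-oo-o

3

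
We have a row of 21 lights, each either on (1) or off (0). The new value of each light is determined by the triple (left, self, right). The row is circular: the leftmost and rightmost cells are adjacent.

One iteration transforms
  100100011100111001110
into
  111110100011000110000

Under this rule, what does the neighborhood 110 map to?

At position 9 the neighborhood is 110; the next row has 0 there.

0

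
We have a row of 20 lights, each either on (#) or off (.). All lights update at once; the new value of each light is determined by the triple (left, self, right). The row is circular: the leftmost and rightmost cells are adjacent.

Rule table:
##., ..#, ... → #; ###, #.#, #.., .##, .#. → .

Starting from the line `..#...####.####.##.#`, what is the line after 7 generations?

###...#.###....#....

.#..##...#....#..#..
#..#.#.##..###..#..#
#.#.....#.#..#.#..#.
....####....#....#..
####...#.###..###..#
...#.##....#.#..#.#.
###...#.###....#....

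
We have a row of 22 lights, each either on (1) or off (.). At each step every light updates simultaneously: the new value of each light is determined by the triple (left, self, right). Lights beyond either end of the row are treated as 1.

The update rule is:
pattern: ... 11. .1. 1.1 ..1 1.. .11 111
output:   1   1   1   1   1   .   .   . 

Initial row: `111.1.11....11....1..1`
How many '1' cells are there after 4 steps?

..1111.1.111.1.1111.1.
.1...1111..1111...1111
11.11...1.1...1.11....
.11.1.11111.1111.1.111
count of 1: 16

16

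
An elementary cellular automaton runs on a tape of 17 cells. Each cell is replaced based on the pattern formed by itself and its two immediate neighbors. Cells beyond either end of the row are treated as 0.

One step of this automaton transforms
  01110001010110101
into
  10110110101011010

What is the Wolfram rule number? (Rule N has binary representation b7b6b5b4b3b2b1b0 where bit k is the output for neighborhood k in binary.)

position 2: 111 → 1  (bit 7 = 1)
position 3: 110 → 1  (bit 6 = 1)
position 8: 101 → 1  (bit 5 = 1)
position 4: 100 → 0  (bit 4 = 0)
position 1: 011 → 0  (bit 3 = 0)
position 7: 010 → 0  (bit 2 = 0)
position 0: 001 → 1  (bit 1 = 1)
position 5: 000 → 1  (bit 0 = 1)
bits b7..b0 = 11100011 = 227

227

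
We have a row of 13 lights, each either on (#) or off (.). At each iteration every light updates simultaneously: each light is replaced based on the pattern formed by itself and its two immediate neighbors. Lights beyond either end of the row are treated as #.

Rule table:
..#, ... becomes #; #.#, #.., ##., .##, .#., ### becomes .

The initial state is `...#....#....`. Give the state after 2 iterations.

....#....#...

.##..###..###
....#....#...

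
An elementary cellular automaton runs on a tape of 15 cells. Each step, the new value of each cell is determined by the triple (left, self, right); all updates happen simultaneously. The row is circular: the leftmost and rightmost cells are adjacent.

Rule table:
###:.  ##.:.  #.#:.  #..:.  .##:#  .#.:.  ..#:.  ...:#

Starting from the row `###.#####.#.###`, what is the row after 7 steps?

###...###.....#

step 1: ....#.......#..
step 2: ###...#####...#
step 3: ....#.#.....#.#
step 4: .##.....###....
step 5: .#..###.#...###
step 6: ....#.....#.#..
step 7: ###...###.....#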